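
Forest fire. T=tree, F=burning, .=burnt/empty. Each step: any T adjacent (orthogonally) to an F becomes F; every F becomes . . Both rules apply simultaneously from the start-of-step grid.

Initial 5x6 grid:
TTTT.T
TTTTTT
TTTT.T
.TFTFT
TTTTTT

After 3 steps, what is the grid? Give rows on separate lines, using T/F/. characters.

Step 1: 6 trees catch fire, 2 burn out
  TTTT.T
  TTTTTT
  TTFT.T
  .F.F.F
  TTFTFT
Step 2: 7 trees catch fire, 6 burn out
  TTTT.T
  TTFTTT
  TF.F.F
  ......
  TF.F.F
Step 3: 6 trees catch fire, 7 burn out
  TTFT.T
  TF.FTF
  F.....
  ......
  F.....

TTFT.T
TF.FTF
F.....
......
F.....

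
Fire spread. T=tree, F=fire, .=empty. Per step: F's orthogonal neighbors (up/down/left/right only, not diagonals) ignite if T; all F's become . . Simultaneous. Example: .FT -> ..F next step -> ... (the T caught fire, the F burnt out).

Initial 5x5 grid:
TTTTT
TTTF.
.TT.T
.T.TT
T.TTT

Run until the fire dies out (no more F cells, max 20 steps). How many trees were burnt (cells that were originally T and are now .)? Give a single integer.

Answer: 11

Derivation:
Step 1: +2 fires, +1 burnt (F count now 2)
Step 2: +4 fires, +2 burnt (F count now 4)
Step 3: +3 fires, +4 burnt (F count now 3)
Step 4: +2 fires, +3 burnt (F count now 2)
Step 5: +0 fires, +2 burnt (F count now 0)
Fire out after step 5
Initially T: 18, now '.': 18
Total burnt (originally-T cells now '.'): 11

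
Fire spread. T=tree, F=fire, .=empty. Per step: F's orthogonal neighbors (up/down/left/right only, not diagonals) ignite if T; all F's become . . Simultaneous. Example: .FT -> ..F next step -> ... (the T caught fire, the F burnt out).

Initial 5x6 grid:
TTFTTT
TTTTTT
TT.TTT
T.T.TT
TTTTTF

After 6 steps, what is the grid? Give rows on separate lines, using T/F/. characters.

Step 1: 5 trees catch fire, 2 burn out
  TF.FTT
  TTFTTT
  TT.TTT
  T.T.TF
  TTTTF.
Step 2: 7 trees catch fire, 5 burn out
  F...FT
  TF.FTT
  TT.TTF
  T.T.F.
  TTTF..
Step 3: 8 trees catch fire, 7 burn out
  .....F
  F...FF
  TF.FF.
  T.T...
  TTF...
Step 4: 3 trees catch fire, 8 burn out
  ......
  ......
  F.....
  T.F...
  TF....
Step 5: 2 trees catch fire, 3 burn out
  ......
  ......
  ......
  F.....
  F.....
Step 6: 0 trees catch fire, 2 burn out
  ......
  ......
  ......
  ......
  ......

......
......
......
......
......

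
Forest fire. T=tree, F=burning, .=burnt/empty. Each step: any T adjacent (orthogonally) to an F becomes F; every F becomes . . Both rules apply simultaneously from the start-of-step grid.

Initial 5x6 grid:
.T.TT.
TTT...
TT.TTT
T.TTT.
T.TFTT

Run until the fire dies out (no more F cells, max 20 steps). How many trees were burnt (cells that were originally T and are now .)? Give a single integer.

Answer: 9

Derivation:
Step 1: +3 fires, +1 burnt (F count now 3)
Step 2: +4 fires, +3 burnt (F count now 4)
Step 3: +1 fires, +4 burnt (F count now 1)
Step 4: +1 fires, +1 burnt (F count now 1)
Step 5: +0 fires, +1 burnt (F count now 0)
Fire out after step 5
Initially T: 19, now '.': 20
Total burnt (originally-T cells now '.'): 9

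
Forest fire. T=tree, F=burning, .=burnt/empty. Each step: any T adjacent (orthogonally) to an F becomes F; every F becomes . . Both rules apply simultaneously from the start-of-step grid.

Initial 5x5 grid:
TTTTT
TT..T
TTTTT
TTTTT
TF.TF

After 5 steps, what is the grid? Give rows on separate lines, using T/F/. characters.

Step 1: 4 trees catch fire, 2 burn out
  TTTTT
  TT..T
  TTTTT
  TFTTF
  F..F.
Step 2: 5 trees catch fire, 4 burn out
  TTTTT
  TT..T
  TFTTF
  F.FF.
  .....
Step 3: 5 trees catch fire, 5 burn out
  TTTTT
  TF..F
  F.FF.
  .....
  .....
Step 4: 3 trees catch fire, 5 burn out
  TFTTF
  F....
  .....
  .....
  .....
Step 5: 3 trees catch fire, 3 burn out
  F.FF.
  .....
  .....
  .....
  .....

F.FF.
.....
.....
.....
.....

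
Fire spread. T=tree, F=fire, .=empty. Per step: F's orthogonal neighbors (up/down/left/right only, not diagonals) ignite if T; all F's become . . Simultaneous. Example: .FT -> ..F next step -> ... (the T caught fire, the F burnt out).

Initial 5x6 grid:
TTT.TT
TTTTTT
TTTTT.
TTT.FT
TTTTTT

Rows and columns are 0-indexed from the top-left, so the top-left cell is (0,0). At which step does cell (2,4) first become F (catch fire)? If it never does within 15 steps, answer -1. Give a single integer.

Step 1: cell (2,4)='F' (+3 fires, +1 burnt)
  -> target ignites at step 1
Step 2: cell (2,4)='.' (+4 fires, +3 burnt)
Step 3: cell (2,4)='.' (+5 fires, +4 burnt)
Step 4: cell (2,4)='.' (+5 fires, +5 burnt)
Step 5: cell (2,4)='.' (+5 fires, +5 burnt)
Step 6: cell (2,4)='.' (+3 fires, +5 burnt)
Step 7: cell (2,4)='.' (+1 fires, +3 burnt)
Step 8: cell (2,4)='.' (+0 fires, +1 burnt)
  fire out at step 8

1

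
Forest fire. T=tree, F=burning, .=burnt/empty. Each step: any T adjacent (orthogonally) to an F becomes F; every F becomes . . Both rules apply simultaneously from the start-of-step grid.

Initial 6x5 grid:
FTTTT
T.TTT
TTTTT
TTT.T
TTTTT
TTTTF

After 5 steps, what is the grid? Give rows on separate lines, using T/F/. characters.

Step 1: 4 trees catch fire, 2 burn out
  .FTTT
  F.TTT
  TTTTT
  TTT.T
  TTTTF
  TTTF.
Step 2: 5 trees catch fire, 4 burn out
  ..FTT
  ..TTT
  FTTTT
  TTT.F
  TTTF.
  TTF..
Step 3: 7 trees catch fire, 5 burn out
  ...FT
  ..FTT
  .FTTF
  FTT..
  TTF..
  TF...
Step 4: 10 trees catch fire, 7 burn out
  ....F
  ...FF
  ..FF.
  .FF..
  FF...
  F....
Step 5: 0 trees catch fire, 10 burn out
  .....
  .....
  .....
  .....
  .....
  .....

.....
.....
.....
.....
.....
.....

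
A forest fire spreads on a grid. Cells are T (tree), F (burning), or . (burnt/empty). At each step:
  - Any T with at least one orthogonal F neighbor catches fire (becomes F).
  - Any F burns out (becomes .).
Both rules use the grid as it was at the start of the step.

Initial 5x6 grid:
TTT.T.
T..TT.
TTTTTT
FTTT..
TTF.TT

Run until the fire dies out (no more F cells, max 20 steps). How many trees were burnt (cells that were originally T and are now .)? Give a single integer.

Answer: 18

Derivation:
Step 1: +5 fires, +2 burnt (F count now 5)
Step 2: +4 fires, +5 burnt (F count now 4)
Step 3: +2 fires, +4 burnt (F count now 2)
Step 4: +3 fires, +2 burnt (F count now 3)
Step 5: +3 fires, +3 burnt (F count now 3)
Step 6: +1 fires, +3 burnt (F count now 1)
Step 7: +0 fires, +1 burnt (F count now 0)
Fire out after step 7
Initially T: 20, now '.': 28
Total burnt (originally-T cells now '.'): 18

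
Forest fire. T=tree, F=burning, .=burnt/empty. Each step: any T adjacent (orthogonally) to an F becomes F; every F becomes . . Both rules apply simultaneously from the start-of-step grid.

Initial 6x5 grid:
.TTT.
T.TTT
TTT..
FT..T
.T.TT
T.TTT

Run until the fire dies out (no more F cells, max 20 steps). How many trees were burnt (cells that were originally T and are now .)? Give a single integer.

Answer: 12

Derivation:
Step 1: +2 fires, +1 burnt (F count now 2)
Step 2: +3 fires, +2 burnt (F count now 3)
Step 3: +1 fires, +3 burnt (F count now 1)
Step 4: +1 fires, +1 burnt (F count now 1)
Step 5: +2 fires, +1 burnt (F count now 2)
Step 6: +3 fires, +2 burnt (F count now 3)
Step 7: +0 fires, +3 burnt (F count now 0)
Fire out after step 7
Initially T: 19, now '.': 23
Total burnt (originally-T cells now '.'): 12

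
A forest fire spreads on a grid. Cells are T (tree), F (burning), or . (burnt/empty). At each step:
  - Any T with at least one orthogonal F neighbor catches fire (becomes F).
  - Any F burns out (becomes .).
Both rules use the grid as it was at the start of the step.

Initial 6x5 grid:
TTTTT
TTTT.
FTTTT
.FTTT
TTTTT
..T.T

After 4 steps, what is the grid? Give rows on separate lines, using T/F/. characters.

Step 1: 4 trees catch fire, 2 burn out
  TTTTT
  FTTT.
  .FTTT
  ..FTT
  TFTTT
  ..T.T
Step 2: 6 trees catch fire, 4 burn out
  FTTTT
  .FTT.
  ..FTT
  ...FT
  F.FTT
  ..T.T
Step 3: 6 trees catch fire, 6 burn out
  .FTTT
  ..FT.
  ...FT
  ....F
  ...FT
  ..F.T
Step 4: 4 trees catch fire, 6 burn out
  ..FTT
  ...F.
  ....F
  .....
  ....F
  ....T

..FTT
...F.
....F
.....
....F
....T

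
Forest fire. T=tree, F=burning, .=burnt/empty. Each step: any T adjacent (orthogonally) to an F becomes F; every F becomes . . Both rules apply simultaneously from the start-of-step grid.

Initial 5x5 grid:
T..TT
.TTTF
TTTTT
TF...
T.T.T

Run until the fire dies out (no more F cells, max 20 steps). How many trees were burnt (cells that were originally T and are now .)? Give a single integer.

Step 1: +5 fires, +2 burnt (F count now 5)
Step 2: +7 fires, +5 burnt (F count now 7)
Step 3: +0 fires, +7 burnt (F count now 0)
Fire out after step 3
Initially T: 15, now '.': 22
Total burnt (originally-T cells now '.'): 12

Answer: 12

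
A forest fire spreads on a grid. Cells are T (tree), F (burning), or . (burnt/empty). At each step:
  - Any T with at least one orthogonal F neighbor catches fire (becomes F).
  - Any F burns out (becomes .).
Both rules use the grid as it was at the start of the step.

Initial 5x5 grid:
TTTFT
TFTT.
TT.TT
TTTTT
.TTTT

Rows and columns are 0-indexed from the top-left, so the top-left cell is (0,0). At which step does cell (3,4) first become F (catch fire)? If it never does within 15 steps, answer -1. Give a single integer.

Step 1: cell (3,4)='T' (+7 fires, +2 burnt)
Step 2: cell (3,4)='T' (+4 fires, +7 burnt)
Step 3: cell (3,4)='T' (+5 fires, +4 burnt)
Step 4: cell (3,4)='F' (+3 fires, +5 burnt)
  -> target ignites at step 4
Step 5: cell (3,4)='.' (+1 fires, +3 burnt)
Step 6: cell (3,4)='.' (+0 fires, +1 burnt)
  fire out at step 6

4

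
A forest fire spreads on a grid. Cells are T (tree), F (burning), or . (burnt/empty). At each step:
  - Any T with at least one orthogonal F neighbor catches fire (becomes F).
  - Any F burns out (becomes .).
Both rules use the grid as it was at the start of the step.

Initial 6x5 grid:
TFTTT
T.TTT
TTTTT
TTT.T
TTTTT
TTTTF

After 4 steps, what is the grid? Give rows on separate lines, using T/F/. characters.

Step 1: 4 trees catch fire, 2 burn out
  F.FTT
  T.TTT
  TTTTT
  TTT.T
  TTTTF
  TTTF.
Step 2: 6 trees catch fire, 4 burn out
  ...FT
  F.FTT
  TTTTT
  TTT.F
  TTTF.
  TTF..
Step 3: 7 trees catch fire, 6 burn out
  ....F
  ...FT
  FTFTF
  TTT..
  TTF..
  TF...
Step 4: 7 trees catch fire, 7 burn out
  .....
  ....F
  .F.F.
  FTF..
  TF...
  F....

.....
....F
.F.F.
FTF..
TF...
F....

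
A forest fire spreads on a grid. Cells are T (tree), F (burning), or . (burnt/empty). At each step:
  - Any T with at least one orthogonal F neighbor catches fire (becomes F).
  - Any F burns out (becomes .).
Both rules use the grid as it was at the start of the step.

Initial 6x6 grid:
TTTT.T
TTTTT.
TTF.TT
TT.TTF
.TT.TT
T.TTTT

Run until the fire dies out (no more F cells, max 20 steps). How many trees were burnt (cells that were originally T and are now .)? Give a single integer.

Answer: 25

Derivation:
Step 1: +5 fires, +2 burnt (F count now 5)
Step 2: +9 fires, +5 burnt (F count now 9)
Step 3: +7 fires, +9 burnt (F count now 7)
Step 4: +3 fires, +7 burnt (F count now 3)
Step 5: +1 fires, +3 burnt (F count now 1)
Step 6: +0 fires, +1 burnt (F count now 0)
Fire out after step 6
Initially T: 27, now '.': 34
Total burnt (originally-T cells now '.'): 25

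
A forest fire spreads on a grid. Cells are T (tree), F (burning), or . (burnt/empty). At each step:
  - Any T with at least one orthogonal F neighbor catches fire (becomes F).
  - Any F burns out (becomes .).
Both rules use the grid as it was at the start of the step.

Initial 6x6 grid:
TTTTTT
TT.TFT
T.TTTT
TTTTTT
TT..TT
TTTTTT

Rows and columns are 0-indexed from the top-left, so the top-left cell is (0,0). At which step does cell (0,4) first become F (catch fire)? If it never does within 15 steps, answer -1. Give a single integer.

Step 1: cell (0,4)='F' (+4 fires, +1 burnt)
  -> target ignites at step 1
Step 2: cell (0,4)='.' (+5 fires, +4 burnt)
Step 3: cell (0,4)='.' (+5 fires, +5 burnt)
Step 4: cell (0,4)='.' (+4 fires, +5 burnt)
Step 5: cell (0,4)='.' (+5 fires, +4 burnt)
Step 6: cell (0,4)='.' (+4 fires, +5 burnt)
Step 7: cell (0,4)='.' (+3 fires, +4 burnt)
Step 8: cell (0,4)='.' (+1 fires, +3 burnt)
Step 9: cell (0,4)='.' (+0 fires, +1 burnt)
  fire out at step 9

1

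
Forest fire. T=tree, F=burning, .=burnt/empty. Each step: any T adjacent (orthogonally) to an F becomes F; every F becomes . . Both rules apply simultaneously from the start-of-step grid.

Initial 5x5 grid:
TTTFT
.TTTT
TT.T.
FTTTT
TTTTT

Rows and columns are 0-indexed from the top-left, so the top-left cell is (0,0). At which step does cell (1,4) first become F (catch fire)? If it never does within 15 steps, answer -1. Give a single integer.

Step 1: cell (1,4)='T' (+6 fires, +2 burnt)
Step 2: cell (1,4)='F' (+7 fires, +6 burnt)
  -> target ignites at step 2
Step 3: cell (1,4)='.' (+4 fires, +7 burnt)
Step 4: cell (1,4)='.' (+2 fires, +4 burnt)
Step 5: cell (1,4)='.' (+1 fires, +2 burnt)
Step 6: cell (1,4)='.' (+0 fires, +1 burnt)
  fire out at step 6

2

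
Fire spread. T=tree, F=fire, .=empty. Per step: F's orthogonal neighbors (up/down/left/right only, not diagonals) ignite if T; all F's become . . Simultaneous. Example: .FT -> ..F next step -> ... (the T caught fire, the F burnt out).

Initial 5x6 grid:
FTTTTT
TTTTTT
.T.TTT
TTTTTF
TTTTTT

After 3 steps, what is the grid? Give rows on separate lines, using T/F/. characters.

Step 1: 5 trees catch fire, 2 burn out
  .FTTTT
  FTTTTT
  .T.TTF
  TTTTF.
  TTTTTF
Step 2: 6 trees catch fire, 5 burn out
  ..FTTT
  .FTTTF
  .T.TF.
  TTTF..
  TTTTF.
Step 3: 8 trees catch fire, 6 burn out
  ...FTF
  ..FTF.
  .F.F..
  TTF...
  TTTF..

...FTF
..FTF.
.F.F..
TTF...
TTTF..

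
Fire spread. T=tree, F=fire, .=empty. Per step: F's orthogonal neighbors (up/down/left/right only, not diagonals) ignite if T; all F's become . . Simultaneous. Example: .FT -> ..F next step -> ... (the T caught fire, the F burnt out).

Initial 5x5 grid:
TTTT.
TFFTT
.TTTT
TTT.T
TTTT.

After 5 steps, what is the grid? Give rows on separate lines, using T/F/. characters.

Step 1: 6 trees catch fire, 2 burn out
  TFFT.
  F..FT
  .FFTT
  TTT.T
  TTTT.
Step 2: 6 trees catch fire, 6 burn out
  F..F.
  ....F
  ...FT
  TFF.T
  TTTT.
Step 3: 4 trees catch fire, 6 burn out
  .....
  .....
  ....F
  F...T
  TFFT.
Step 4: 3 trees catch fire, 4 burn out
  .....
  .....
  .....
  ....F
  F..F.
Step 5: 0 trees catch fire, 3 burn out
  .....
  .....
  .....
  .....
  .....

.....
.....
.....
.....
.....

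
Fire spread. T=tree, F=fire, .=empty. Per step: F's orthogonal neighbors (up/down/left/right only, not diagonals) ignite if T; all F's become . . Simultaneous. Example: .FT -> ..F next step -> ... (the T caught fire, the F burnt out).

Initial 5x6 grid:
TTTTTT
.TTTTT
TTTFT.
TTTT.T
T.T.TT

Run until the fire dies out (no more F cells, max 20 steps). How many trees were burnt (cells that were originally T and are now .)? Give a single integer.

Answer: 21

Derivation:
Step 1: +4 fires, +1 burnt (F count now 4)
Step 2: +5 fires, +4 burnt (F count now 5)
Step 3: +7 fires, +5 burnt (F count now 7)
Step 4: +3 fires, +7 burnt (F count now 3)
Step 5: +2 fires, +3 burnt (F count now 2)
Step 6: +0 fires, +2 burnt (F count now 0)
Fire out after step 6
Initially T: 24, now '.': 27
Total burnt (originally-T cells now '.'): 21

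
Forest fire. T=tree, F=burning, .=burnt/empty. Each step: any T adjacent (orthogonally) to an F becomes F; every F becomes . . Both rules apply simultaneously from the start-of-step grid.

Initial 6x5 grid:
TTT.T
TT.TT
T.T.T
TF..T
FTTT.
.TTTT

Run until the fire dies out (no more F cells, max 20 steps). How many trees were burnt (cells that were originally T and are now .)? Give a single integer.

Answer: 14

Derivation:
Step 1: +2 fires, +2 burnt (F count now 2)
Step 2: +3 fires, +2 burnt (F count now 3)
Step 3: +3 fires, +3 burnt (F count now 3)
Step 4: +3 fires, +3 burnt (F count now 3)
Step 5: +2 fires, +3 burnt (F count now 2)
Step 6: +1 fires, +2 burnt (F count now 1)
Step 7: +0 fires, +1 burnt (F count now 0)
Fire out after step 7
Initially T: 20, now '.': 24
Total burnt (originally-T cells now '.'): 14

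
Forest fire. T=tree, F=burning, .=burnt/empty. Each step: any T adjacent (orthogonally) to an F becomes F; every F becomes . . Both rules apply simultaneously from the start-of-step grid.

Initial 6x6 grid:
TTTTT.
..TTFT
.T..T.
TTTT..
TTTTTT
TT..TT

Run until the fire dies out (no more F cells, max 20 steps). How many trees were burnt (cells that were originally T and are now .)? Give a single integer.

Answer: 9

Derivation:
Step 1: +4 fires, +1 burnt (F count now 4)
Step 2: +2 fires, +4 burnt (F count now 2)
Step 3: +1 fires, +2 burnt (F count now 1)
Step 4: +1 fires, +1 burnt (F count now 1)
Step 5: +1 fires, +1 burnt (F count now 1)
Step 6: +0 fires, +1 burnt (F count now 0)
Fire out after step 6
Initially T: 24, now '.': 21
Total burnt (originally-T cells now '.'): 9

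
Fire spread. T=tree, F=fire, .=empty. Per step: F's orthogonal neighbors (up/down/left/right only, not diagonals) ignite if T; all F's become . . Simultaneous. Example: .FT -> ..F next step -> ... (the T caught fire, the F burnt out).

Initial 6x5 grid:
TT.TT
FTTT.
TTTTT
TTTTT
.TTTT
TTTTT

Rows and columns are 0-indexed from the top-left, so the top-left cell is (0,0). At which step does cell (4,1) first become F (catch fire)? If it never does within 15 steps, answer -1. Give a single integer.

Step 1: cell (4,1)='T' (+3 fires, +1 burnt)
Step 2: cell (4,1)='T' (+4 fires, +3 burnt)
Step 3: cell (4,1)='T' (+3 fires, +4 burnt)
Step 4: cell (4,1)='F' (+4 fires, +3 burnt)
  -> target ignites at step 4
Step 5: cell (4,1)='.' (+5 fires, +4 burnt)
Step 6: cell (4,1)='.' (+4 fires, +5 burnt)
Step 7: cell (4,1)='.' (+2 fires, +4 burnt)
Step 8: cell (4,1)='.' (+1 fires, +2 burnt)
Step 9: cell (4,1)='.' (+0 fires, +1 burnt)
  fire out at step 9

4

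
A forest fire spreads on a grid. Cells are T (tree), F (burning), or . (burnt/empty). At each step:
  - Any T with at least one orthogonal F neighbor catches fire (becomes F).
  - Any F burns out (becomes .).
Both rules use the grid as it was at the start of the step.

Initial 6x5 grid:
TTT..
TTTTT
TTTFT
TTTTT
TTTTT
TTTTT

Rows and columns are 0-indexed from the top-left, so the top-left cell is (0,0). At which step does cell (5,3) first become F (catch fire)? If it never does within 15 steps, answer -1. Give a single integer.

Step 1: cell (5,3)='T' (+4 fires, +1 burnt)
Step 2: cell (5,3)='T' (+6 fires, +4 burnt)
Step 3: cell (5,3)='F' (+7 fires, +6 burnt)
  -> target ignites at step 3
Step 4: cell (5,3)='.' (+6 fires, +7 burnt)
Step 5: cell (5,3)='.' (+3 fires, +6 burnt)
Step 6: cell (5,3)='.' (+1 fires, +3 burnt)
Step 7: cell (5,3)='.' (+0 fires, +1 burnt)
  fire out at step 7

3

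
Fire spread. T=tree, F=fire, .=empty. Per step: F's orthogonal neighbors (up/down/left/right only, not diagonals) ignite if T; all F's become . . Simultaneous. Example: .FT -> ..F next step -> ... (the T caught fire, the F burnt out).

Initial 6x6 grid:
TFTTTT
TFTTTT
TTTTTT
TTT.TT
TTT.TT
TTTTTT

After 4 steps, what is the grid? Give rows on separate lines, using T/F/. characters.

Step 1: 5 trees catch fire, 2 burn out
  F.FTTT
  F.FTTT
  TFTTTT
  TTT.TT
  TTT.TT
  TTTTTT
Step 2: 5 trees catch fire, 5 burn out
  ...FTT
  ...FTT
  F.FTTT
  TFT.TT
  TTT.TT
  TTTTTT
Step 3: 6 trees catch fire, 5 burn out
  ....FT
  ....FT
  ...FTT
  F.F.TT
  TFT.TT
  TTTTTT
Step 4: 6 trees catch fire, 6 burn out
  .....F
  .....F
  ....FT
  ....TT
  F.F.TT
  TFTTTT

.....F
.....F
....FT
....TT
F.F.TT
TFTTTT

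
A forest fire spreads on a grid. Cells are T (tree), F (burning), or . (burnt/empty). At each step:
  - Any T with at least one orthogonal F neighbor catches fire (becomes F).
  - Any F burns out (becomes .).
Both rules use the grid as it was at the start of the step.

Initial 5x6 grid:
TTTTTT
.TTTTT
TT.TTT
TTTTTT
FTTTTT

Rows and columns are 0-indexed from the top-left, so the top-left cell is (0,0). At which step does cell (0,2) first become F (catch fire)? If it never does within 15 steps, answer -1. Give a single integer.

Step 1: cell (0,2)='T' (+2 fires, +1 burnt)
Step 2: cell (0,2)='T' (+3 fires, +2 burnt)
Step 3: cell (0,2)='T' (+3 fires, +3 burnt)
Step 4: cell (0,2)='T' (+3 fires, +3 burnt)
Step 5: cell (0,2)='T' (+5 fires, +3 burnt)
Step 6: cell (0,2)='F' (+5 fires, +5 burnt)
  -> target ignites at step 6
Step 7: cell (0,2)='.' (+3 fires, +5 burnt)
Step 8: cell (0,2)='.' (+2 fires, +3 burnt)
Step 9: cell (0,2)='.' (+1 fires, +2 burnt)
Step 10: cell (0,2)='.' (+0 fires, +1 burnt)
  fire out at step 10

6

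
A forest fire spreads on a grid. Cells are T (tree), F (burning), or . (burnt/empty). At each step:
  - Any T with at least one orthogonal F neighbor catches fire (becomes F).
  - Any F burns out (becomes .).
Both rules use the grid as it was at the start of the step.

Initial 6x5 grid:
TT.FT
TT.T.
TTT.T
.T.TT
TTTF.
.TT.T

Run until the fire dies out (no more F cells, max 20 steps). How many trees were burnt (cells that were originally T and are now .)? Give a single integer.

Step 1: +4 fires, +2 burnt (F count now 4)
Step 2: +3 fires, +4 burnt (F count now 3)
Step 3: +4 fires, +3 burnt (F count now 4)
Step 4: +1 fires, +4 burnt (F count now 1)
Step 5: +3 fires, +1 burnt (F count now 3)
Step 6: +2 fires, +3 burnt (F count now 2)
Step 7: +1 fires, +2 burnt (F count now 1)
Step 8: +0 fires, +1 burnt (F count now 0)
Fire out after step 8
Initially T: 19, now '.': 29
Total burnt (originally-T cells now '.'): 18

Answer: 18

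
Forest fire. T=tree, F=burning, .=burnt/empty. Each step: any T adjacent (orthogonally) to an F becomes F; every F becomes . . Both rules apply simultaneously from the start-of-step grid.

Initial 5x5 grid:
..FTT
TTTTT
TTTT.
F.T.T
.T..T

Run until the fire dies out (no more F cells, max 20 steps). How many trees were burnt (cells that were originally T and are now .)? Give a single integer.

Answer: 12

Derivation:
Step 1: +3 fires, +2 burnt (F count now 3)
Step 2: +6 fires, +3 burnt (F count now 6)
Step 3: +3 fires, +6 burnt (F count now 3)
Step 4: +0 fires, +3 burnt (F count now 0)
Fire out after step 4
Initially T: 15, now '.': 22
Total burnt (originally-T cells now '.'): 12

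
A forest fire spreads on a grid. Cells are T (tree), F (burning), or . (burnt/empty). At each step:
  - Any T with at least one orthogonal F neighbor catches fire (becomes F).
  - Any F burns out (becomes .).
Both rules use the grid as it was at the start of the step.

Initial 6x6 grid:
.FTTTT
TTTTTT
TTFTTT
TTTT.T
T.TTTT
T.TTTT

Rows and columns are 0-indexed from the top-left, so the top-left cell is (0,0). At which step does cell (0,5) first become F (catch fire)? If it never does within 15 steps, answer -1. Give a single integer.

Step 1: cell (0,5)='T' (+6 fires, +2 burnt)
Step 2: cell (0,5)='T' (+8 fires, +6 burnt)
Step 3: cell (0,5)='T' (+6 fires, +8 burnt)
Step 4: cell (0,5)='F' (+6 fires, +6 burnt)
  -> target ignites at step 4
Step 5: cell (0,5)='.' (+3 fires, +6 burnt)
Step 6: cell (0,5)='.' (+1 fires, +3 burnt)
Step 7: cell (0,5)='.' (+0 fires, +1 burnt)
  fire out at step 7

4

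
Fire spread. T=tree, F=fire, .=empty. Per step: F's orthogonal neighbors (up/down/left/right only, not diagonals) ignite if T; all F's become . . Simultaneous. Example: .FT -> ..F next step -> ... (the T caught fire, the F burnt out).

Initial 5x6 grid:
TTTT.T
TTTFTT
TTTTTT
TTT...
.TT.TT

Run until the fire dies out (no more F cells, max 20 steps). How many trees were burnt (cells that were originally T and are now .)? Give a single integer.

Answer: 21

Derivation:
Step 1: +4 fires, +1 burnt (F count now 4)
Step 2: +5 fires, +4 burnt (F count now 5)
Step 3: +6 fires, +5 burnt (F count now 6)
Step 4: +4 fires, +6 burnt (F count now 4)
Step 5: +2 fires, +4 burnt (F count now 2)
Step 6: +0 fires, +2 burnt (F count now 0)
Fire out after step 6
Initially T: 23, now '.': 28
Total burnt (originally-T cells now '.'): 21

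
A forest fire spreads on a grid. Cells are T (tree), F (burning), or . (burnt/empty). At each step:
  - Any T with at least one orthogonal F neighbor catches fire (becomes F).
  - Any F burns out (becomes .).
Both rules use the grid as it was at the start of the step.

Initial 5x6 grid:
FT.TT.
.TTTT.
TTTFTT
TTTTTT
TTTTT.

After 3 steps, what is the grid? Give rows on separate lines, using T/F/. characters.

Step 1: 5 trees catch fire, 2 burn out
  .F.TT.
  .TTFT.
  TTF.FT
  TTTFTT
  TTTTT.
Step 2: 9 trees catch fire, 5 burn out
  ...FT.
  .FF.F.
  TF...F
  TTF.FT
  TTTFT.
Step 3: 6 trees catch fire, 9 burn out
  ....F.
  ......
  F.....
  TF...F
  TTF.F.

....F.
......
F.....
TF...F
TTF.F.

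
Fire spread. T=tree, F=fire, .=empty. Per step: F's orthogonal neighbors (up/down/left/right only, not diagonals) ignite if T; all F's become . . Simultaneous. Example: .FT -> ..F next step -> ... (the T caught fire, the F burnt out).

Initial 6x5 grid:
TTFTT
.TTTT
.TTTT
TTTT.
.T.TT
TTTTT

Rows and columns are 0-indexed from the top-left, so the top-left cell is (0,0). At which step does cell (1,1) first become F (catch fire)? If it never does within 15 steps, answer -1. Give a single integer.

Step 1: cell (1,1)='T' (+3 fires, +1 burnt)
Step 2: cell (1,1)='F' (+5 fires, +3 burnt)
  -> target ignites at step 2
Step 3: cell (1,1)='.' (+4 fires, +5 burnt)
Step 4: cell (1,1)='.' (+3 fires, +4 burnt)
Step 5: cell (1,1)='.' (+3 fires, +3 burnt)
Step 6: cell (1,1)='.' (+3 fires, +3 burnt)
Step 7: cell (1,1)='.' (+3 fires, +3 burnt)
Step 8: cell (1,1)='.' (+0 fires, +3 burnt)
  fire out at step 8

2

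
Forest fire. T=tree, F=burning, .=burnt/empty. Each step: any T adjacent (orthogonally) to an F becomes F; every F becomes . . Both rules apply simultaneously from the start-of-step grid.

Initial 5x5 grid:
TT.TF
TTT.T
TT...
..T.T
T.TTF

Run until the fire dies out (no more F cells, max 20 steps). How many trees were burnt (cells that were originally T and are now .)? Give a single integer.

Step 1: +4 fires, +2 burnt (F count now 4)
Step 2: +1 fires, +4 burnt (F count now 1)
Step 3: +1 fires, +1 burnt (F count now 1)
Step 4: +0 fires, +1 burnt (F count now 0)
Fire out after step 4
Initially T: 14, now '.': 17
Total burnt (originally-T cells now '.'): 6

Answer: 6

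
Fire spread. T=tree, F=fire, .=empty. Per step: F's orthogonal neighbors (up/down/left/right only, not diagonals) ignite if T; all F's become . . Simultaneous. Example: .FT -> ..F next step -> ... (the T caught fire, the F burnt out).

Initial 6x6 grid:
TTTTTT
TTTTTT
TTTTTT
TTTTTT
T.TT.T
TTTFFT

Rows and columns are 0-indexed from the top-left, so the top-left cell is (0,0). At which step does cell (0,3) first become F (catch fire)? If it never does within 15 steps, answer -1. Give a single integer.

Step 1: cell (0,3)='T' (+3 fires, +2 burnt)
Step 2: cell (0,3)='T' (+4 fires, +3 burnt)
Step 3: cell (0,3)='T' (+5 fires, +4 burnt)
Step 4: cell (0,3)='T' (+6 fires, +5 burnt)
Step 5: cell (0,3)='F' (+6 fires, +6 burnt)
  -> target ignites at step 5
Step 6: cell (0,3)='.' (+5 fires, +6 burnt)
Step 7: cell (0,3)='.' (+2 fires, +5 burnt)
Step 8: cell (0,3)='.' (+1 fires, +2 burnt)
Step 9: cell (0,3)='.' (+0 fires, +1 burnt)
  fire out at step 9

5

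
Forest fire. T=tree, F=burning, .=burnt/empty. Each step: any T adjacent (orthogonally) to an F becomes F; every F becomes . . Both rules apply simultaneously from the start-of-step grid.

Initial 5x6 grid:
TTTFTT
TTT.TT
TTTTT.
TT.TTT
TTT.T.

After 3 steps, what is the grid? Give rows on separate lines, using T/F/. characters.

Step 1: 2 trees catch fire, 1 burn out
  TTF.FT
  TTT.TT
  TTTTT.
  TT.TTT
  TTT.T.
Step 2: 4 trees catch fire, 2 burn out
  TF...F
  TTF.FT
  TTTTT.
  TT.TTT
  TTT.T.
Step 3: 5 trees catch fire, 4 burn out
  F.....
  TF...F
  TTFTF.
  TT.TTT
  TTT.T.

F.....
TF...F
TTFTF.
TT.TTT
TTT.T.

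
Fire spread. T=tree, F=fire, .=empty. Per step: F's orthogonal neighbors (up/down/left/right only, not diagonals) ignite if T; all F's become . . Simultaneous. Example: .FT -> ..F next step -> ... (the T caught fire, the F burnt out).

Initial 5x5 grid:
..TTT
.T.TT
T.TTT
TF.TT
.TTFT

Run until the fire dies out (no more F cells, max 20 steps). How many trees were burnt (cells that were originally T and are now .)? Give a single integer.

Step 1: +5 fires, +2 burnt (F count now 5)
Step 2: +3 fires, +5 burnt (F count now 3)
Step 3: +3 fires, +3 burnt (F count now 3)
Step 4: +2 fires, +3 burnt (F count now 2)
Step 5: +2 fires, +2 burnt (F count now 2)
Step 6: +0 fires, +2 burnt (F count now 0)
Fire out after step 6
Initially T: 16, now '.': 24
Total burnt (originally-T cells now '.'): 15

Answer: 15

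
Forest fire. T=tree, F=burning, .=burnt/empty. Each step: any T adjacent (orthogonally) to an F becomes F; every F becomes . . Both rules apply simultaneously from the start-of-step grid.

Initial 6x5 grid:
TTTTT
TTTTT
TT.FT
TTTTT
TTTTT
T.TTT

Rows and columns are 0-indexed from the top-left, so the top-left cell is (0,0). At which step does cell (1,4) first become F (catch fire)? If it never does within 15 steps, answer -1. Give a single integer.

Step 1: cell (1,4)='T' (+3 fires, +1 burnt)
Step 2: cell (1,4)='F' (+6 fires, +3 burnt)
  -> target ignites at step 2
Step 3: cell (1,4)='.' (+7 fires, +6 burnt)
Step 4: cell (1,4)='.' (+7 fires, +7 burnt)
Step 5: cell (1,4)='.' (+3 fires, +7 burnt)
Step 6: cell (1,4)='.' (+1 fires, +3 burnt)
Step 7: cell (1,4)='.' (+0 fires, +1 burnt)
  fire out at step 7

2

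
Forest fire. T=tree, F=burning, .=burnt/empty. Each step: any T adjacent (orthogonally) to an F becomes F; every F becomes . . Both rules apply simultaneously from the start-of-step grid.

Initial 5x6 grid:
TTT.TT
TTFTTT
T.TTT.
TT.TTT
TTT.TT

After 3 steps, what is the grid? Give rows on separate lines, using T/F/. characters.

Step 1: 4 trees catch fire, 1 burn out
  TTF.TT
  TF.FTT
  T.FTT.
  TT.TTT
  TTT.TT
Step 2: 4 trees catch fire, 4 burn out
  TF..TT
  F...FT
  T..FT.
  TT.TTT
  TTT.TT
Step 3: 6 trees catch fire, 4 burn out
  F...FT
  .....F
  F...F.
  TT.FTT
  TTT.TT

F...FT
.....F
F...F.
TT.FTT
TTT.TT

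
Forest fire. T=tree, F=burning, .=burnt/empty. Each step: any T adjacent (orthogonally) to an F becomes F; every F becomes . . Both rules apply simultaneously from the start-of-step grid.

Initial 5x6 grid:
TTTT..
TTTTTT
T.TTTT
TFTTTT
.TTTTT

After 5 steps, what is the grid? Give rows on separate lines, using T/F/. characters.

Step 1: 3 trees catch fire, 1 burn out
  TTTT..
  TTTTTT
  T.TTTT
  F.FTTT
  .FTTTT
Step 2: 4 trees catch fire, 3 burn out
  TTTT..
  TTTTTT
  F.FTTT
  ...FTT
  ..FTTT
Step 3: 5 trees catch fire, 4 burn out
  TTTT..
  FTFTTT
  ...FTT
  ....FT
  ...FTT
Step 4: 7 trees catch fire, 5 burn out
  FTFT..
  .F.FTT
  ....FT
  .....F
  ....FT
Step 5: 5 trees catch fire, 7 burn out
  .F.F..
  ....FT
  .....F
  ......
  .....F

.F.F..
....FT
.....F
......
.....F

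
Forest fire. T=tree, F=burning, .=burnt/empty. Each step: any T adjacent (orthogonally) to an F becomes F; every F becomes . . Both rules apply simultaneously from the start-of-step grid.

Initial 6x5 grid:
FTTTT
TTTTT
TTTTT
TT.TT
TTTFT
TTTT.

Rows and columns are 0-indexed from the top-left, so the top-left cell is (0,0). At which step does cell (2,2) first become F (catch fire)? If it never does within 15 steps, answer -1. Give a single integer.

Step 1: cell (2,2)='T' (+6 fires, +2 burnt)
Step 2: cell (2,2)='T' (+7 fires, +6 burnt)
Step 3: cell (2,2)='F' (+10 fires, +7 burnt)
  -> target ignites at step 3
Step 4: cell (2,2)='.' (+3 fires, +10 burnt)
Step 5: cell (2,2)='.' (+0 fires, +3 burnt)
  fire out at step 5

3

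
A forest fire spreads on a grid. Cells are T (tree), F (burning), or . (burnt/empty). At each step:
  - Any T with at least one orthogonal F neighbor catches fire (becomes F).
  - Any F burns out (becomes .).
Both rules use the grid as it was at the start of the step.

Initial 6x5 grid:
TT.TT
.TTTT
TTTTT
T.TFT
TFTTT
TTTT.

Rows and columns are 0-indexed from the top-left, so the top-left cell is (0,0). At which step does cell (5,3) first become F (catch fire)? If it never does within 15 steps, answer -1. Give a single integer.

Step 1: cell (5,3)='T' (+7 fires, +2 burnt)
Step 2: cell (5,3)='F' (+8 fires, +7 burnt)
  -> target ignites at step 2
Step 3: cell (5,3)='.' (+5 fires, +8 burnt)
Step 4: cell (5,3)='.' (+2 fires, +5 burnt)
Step 5: cell (5,3)='.' (+1 fires, +2 burnt)
Step 6: cell (5,3)='.' (+1 fires, +1 burnt)
Step 7: cell (5,3)='.' (+0 fires, +1 burnt)
  fire out at step 7

2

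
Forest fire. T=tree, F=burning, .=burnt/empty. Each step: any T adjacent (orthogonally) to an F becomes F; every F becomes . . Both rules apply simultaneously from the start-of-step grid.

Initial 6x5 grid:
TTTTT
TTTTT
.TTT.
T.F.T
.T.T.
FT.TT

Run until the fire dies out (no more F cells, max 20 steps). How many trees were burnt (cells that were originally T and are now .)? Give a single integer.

Step 1: +2 fires, +2 burnt (F count now 2)
Step 2: +4 fires, +2 burnt (F count now 4)
Step 3: +3 fires, +4 burnt (F count now 3)
Step 4: +4 fires, +3 burnt (F count now 4)
Step 5: +2 fires, +4 burnt (F count now 2)
Step 6: +0 fires, +2 burnt (F count now 0)
Fire out after step 6
Initially T: 20, now '.': 25
Total burnt (originally-T cells now '.'): 15

Answer: 15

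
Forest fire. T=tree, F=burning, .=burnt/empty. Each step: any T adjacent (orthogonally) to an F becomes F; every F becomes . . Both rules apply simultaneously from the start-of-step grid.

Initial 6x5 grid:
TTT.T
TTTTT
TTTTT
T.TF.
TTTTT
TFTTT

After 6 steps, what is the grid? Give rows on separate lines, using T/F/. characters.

Step 1: 6 trees catch fire, 2 burn out
  TTT.T
  TTTTT
  TTTFT
  T.F..
  TFTFT
  F.FTT
Step 2: 7 trees catch fire, 6 burn out
  TTT.T
  TTTFT
  TTF.F
  T....
  F.F.F
  ...FT
Step 3: 5 trees catch fire, 7 burn out
  TTT.T
  TTF.F
  TF...
  F....
  .....
  ....F
Step 4: 4 trees catch fire, 5 burn out
  TTF.F
  TF...
  F....
  .....
  .....
  .....
Step 5: 2 trees catch fire, 4 burn out
  TF...
  F....
  .....
  .....
  .....
  .....
Step 6: 1 trees catch fire, 2 burn out
  F....
  .....
  .....
  .....
  .....
  .....

F....
.....
.....
.....
.....
.....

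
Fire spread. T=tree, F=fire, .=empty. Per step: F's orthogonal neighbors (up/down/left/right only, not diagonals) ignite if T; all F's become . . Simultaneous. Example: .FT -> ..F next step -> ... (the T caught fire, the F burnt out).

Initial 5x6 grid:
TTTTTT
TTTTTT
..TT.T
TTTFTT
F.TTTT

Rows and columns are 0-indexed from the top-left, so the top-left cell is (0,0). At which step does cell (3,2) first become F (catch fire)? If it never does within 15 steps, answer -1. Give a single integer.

Step 1: cell (3,2)='F' (+5 fires, +2 burnt)
  -> target ignites at step 1
Step 2: cell (3,2)='.' (+6 fires, +5 burnt)
Step 3: cell (3,2)='.' (+5 fires, +6 burnt)
Step 4: cell (3,2)='.' (+4 fires, +5 burnt)
Step 5: cell (3,2)='.' (+3 fires, +4 burnt)
Step 6: cell (3,2)='.' (+1 fires, +3 burnt)
Step 7: cell (3,2)='.' (+0 fires, +1 burnt)
  fire out at step 7

1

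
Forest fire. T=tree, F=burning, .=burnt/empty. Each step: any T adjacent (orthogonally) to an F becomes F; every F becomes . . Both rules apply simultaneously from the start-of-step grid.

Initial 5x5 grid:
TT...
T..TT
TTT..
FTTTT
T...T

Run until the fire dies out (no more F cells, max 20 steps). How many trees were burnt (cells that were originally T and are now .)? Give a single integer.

Step 1: +3 fires, +1 burnt (F count now 3)
Step 2: +3 fires, +3 burnt (F count now 3)
Step 3: +3 fires, +3 burnt (F count now 3)
Step 4: +2 fires, +3 burnt (F count now 2)
Step 5: +1 fires, +2 burnt (F count now 1)
Step 6: +0 fires, +1 burnt (F count now 0)
Fire out after step 6
Initially T: 14, now '.': 23
Total burnt (originally-T cells now '.'): 12

Answer: 12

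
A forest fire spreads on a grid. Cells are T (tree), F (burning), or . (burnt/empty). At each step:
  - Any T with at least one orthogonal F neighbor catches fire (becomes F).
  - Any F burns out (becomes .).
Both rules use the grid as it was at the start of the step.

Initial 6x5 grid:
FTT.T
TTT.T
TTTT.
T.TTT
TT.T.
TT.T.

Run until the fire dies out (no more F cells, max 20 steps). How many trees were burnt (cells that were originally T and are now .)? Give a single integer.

Step 1: +2 fires, +1 burnt (F count now 2)
Step 2: +3 fires, +2 burnt (F count now 3)
Step 3: +3 fires, +3 burnt (F count now 3)
Step 4: +2 fires, +3 burnt (F count now 2)
Step 5: +4 fires, +2 burnt (F count now 4)
Step 6: +2 fires, +4 burnt (F count now 2)
Step 7: +2 fires, +2 burnt (F count now 2)
Step 8: +1 fires, +2 burnt (F count now 1)
Step 9: +0 fires, +1 burnt (F count now 0)
Fire out after step 9
Initially T: 21, now '.': 28
Total burnt (originally-T cells now '.'): 19

Answer: 19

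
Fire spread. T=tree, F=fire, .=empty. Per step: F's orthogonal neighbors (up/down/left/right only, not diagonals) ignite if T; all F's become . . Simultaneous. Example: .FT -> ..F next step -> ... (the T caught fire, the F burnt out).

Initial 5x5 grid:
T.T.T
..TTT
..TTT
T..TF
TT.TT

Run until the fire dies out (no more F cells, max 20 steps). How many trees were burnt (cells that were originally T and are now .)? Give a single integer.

Step 1: +3 fires, +1 burnt (F count now 3)
Step 2: +3 fires, +3 burnt (F count now 3)
Step 3: +3 fires, +3 burnt (F count now 3)
Step 4: +1 fires, +3 burnt (F count now 1)
Step 5: +1 fires, +1 burnt (F count now 1)
Step 6: +0 fires, +1 burnt (F count now 0)
Fire out after step 6
Initially T: 15, now '.': 21
Total burnt (originally-T cells now '.'): 11

Answer: 11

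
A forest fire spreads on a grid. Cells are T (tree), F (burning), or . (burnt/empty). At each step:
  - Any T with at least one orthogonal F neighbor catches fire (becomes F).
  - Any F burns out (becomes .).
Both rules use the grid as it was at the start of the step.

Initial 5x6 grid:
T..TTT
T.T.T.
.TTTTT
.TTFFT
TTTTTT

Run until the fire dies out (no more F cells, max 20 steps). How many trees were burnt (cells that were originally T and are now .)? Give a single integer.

Step 1: +6 fires, +2 burnt (F count now 6)
Step 2: +6 fires, +6 burnt (F count now 6)
Step 3: +4 fires, +6 burnt (F count now 4)
Step 4: +3 fires, +4 burnt (F count now 3)
Step 5: +0 fires, +3 burnt (F count now 0)
Fire out after step 5
Initially T: 21, now '.': 28
Total burnt (originally-T cells now '.'): 19

Answer: 19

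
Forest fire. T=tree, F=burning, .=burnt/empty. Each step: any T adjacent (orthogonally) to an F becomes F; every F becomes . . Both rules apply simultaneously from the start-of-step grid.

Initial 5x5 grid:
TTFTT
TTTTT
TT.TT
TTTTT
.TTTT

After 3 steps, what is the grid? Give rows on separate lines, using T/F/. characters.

Step 1: 3 trees catch fire, 1 burn out
  TF.FT
  TTFTT
  TT.TT
  TTTTT
  .TTTT
Step 2: 4 trees catch fire, 3 burn out
  F...F
  TF.FT
  TT.TT
  TTTTT
  .TTTT
Step 3: 4 trees catch fire, 4 burn out
  .....
  F...F
  TF.FT
  TTTTT
  .TTTT

.....
F...F
TF.FT
TTTTT
.TTTT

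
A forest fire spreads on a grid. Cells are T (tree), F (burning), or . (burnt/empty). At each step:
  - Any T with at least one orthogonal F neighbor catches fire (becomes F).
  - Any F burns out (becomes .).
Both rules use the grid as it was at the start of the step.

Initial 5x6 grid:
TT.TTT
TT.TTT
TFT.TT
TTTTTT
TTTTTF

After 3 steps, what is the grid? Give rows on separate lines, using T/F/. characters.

Step 1: 6 trees catch fire, 2 burn out
  TT.TTT
  TF.TTT
  F.F.TT
  TFTTTF
  TTTTF.
Step 2: 8 trees catch fire, 6 burn out
  TF.TTT
  F..TTT
  ....TF
  F.FTF.
  TFTF..
Step 3: 6 trees catch fire, 8 burn out
  F..TTT
  ...TTF
  ....F.
  ...F..
  F.F...

F..TTT
...TTF
....F.
...F..
F.F...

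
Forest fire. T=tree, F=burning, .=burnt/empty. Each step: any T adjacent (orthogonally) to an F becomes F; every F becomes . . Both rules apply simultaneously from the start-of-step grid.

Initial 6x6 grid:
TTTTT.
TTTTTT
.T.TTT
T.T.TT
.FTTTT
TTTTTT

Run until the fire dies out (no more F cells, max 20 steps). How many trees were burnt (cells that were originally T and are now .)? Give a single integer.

Step 1: +2 fires, +1 burnt (F count now 2)
Step 2: +4 fires, +2 burnt (F count now 4)
Step 3: +2 fires, +4 burnt (F count now 2)
Step 4: +3 fires, +2 burnt (F count now 3)
Step 5: +3 fires, +3 burnt (F count now 3)
Step 6: +3 fires, +3 burnt (F count now 3)
Step 7: +3 fires, +3 burnt (F count now 3)
Step 8: +2 fires, +3 burnt (F count now 2)
Step 9: +2 fires, +2 burnt (F count now 2)
Step 10: +3 fires, +2 burnt (F count now 3)
Step 11: +1 fires, +3 burnt (F count now 1)
Step 12: +0 fires, +1 burnt (F count now 0)
Fire out after step 12
Initially T: 29, now '.': 35
Total burnt (originally-T cells now '.'): 28

Answer: 28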